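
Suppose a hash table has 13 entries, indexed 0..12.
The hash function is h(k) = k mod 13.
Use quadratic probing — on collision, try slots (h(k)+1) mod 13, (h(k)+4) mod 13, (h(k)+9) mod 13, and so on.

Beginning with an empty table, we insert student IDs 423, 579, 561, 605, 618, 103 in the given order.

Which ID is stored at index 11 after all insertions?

423: h=7 -> slot 7
579: h=7, probe 7,8 -> slot 8
561: h=2 -> slot 2
605: h=7, probe 7,8,11 -> slot 11
618: h=7, probe 7,8,11,3 -> slot 3
103: h=12 -> slot 12
Table: [—, —, 561, 618, —, —, —, 423, 579, —, —, 605, 103]

605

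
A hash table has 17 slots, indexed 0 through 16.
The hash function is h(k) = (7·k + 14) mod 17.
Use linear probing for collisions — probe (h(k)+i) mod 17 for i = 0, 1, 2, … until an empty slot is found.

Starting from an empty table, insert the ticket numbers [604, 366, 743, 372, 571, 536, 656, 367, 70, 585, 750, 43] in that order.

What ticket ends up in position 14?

585

604: h=9 => slot 9
366: h=9, probe 9,10 => slot 10
743: h=13 => slot 13
372: h=0 => slot 0
571: h=16 => slot 16
536: h=9, probe 9,10,11 => slot 11
656: h=16, probe 16,0,1 => slot 1
367: h=16, probe 16,0,1,2 => slot 2
70: h=11, probe 11,12 => slot 12
585: h=12, probe 12,13,14 => slot 14
750: h=11, probe 11,12,13,14,15 => slot 15
43: h=9, probe 9,10,11,12,13,14,15,16,0,1,2,3 => slot 3
Table: [372, 656, 367, 43, -, -, -, -, -, 604, 366, 536, 70, 743, 585, 750, 571]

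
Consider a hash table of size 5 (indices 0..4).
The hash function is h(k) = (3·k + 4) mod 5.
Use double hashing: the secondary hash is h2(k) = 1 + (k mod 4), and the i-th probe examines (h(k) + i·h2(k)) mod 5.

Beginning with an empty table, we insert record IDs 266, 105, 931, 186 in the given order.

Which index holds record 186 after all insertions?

Insert 266: h=2, slot 2 empty → index 2.
Insert 105: h=4, slot 4 empty → index 4.
Insert 931: h=2, h2=4, slot 2 occupied → index 1.
Insert 186: h=2, h2=3, slot 2 occupied → index 0.
Table: [186, 931, 266, ∅, 105]

0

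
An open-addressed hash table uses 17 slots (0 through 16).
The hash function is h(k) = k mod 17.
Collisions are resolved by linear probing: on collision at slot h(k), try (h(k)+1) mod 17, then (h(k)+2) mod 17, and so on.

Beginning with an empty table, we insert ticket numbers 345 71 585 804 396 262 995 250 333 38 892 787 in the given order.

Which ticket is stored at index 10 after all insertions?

995

Insert 345: h=5, slot 5 empty -> index 5.
Insert 71: h=3, slot 3 empty -> index 3.
Insert 585: h=7, slot 7 empty -> index 7.
Insert 804: h=5, slot 5 occupied -> index 6.
Insert 396: h=5, slots 5,6,7 occupied -> index 8.
Insert 262: h=7, slots 7,8 occupied -> index 9.
Insert 995: h=9, slot 9 occupied -> index 10.
Insert 250: h=12, slot 12 empty -> index 12.
Insert 333: h=10, slot 10 occupied -> index 11.
Insert 38: h=4, slot 4 empty -> index 4.
Insert 892: h=8, slots 8,9,10,11,12 occupied -> index 13.
Insert 787: h=5, slots 5,6,7,8,9,10,11,12,13 occupied -> index 14.
Table: [∅, ∅, ∅, 71, 38, 345, 804, 585, 396, 262, 995, 333, 250, 892, 787, ∅, ∅]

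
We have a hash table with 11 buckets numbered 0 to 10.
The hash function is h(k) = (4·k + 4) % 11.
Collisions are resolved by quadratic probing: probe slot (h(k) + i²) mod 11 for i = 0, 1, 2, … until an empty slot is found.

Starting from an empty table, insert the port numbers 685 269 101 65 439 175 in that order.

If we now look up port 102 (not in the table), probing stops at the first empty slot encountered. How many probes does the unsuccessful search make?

Insert 685: h=5, slot 5 empty → index 5.
Insert 269: h=2, slot 2 empty → index 2.
Insert 101: h=1, slot 1 empty → index 1.
Insert 65: h=0, slot 0 empty → index 0.
Insert 439: h=0, slots 0,1 occupied → index 4.
Insert 175: h=0, slots 0,1,4 occupied → index 9.
Table: [65, 101, 269, ∅, 439, 685, ∅, ∅, ∅, 175, ∅]
Lookup 102: h=5, probe 5,6 → slot 6 empty, not found.

2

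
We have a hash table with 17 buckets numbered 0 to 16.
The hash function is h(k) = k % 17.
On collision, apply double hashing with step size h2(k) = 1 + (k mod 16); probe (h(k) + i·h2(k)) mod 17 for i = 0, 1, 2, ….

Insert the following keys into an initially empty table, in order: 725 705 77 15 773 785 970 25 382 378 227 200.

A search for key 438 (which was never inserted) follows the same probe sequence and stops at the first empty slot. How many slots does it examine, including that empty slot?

4

725 hashes to 11; slot 11 is free => place at 11.
705 hashes to 8; slot 8 is free => place at 8.
77 hashes to 9; slot 9 is free => place at 9.
15 hashes to 15; slot 15 is free => place at 15.
773 hashes to 8, h2=6; 8 taken => place at 14.
785 hashes to 3; slot 3 is free => place at 3.
970 hashes to 1; slot 1 is free => place at 1.
25 hashes to 8, h2=10; 8,1,11 taken => place at 4.
382 hashes to 8, h2=15; 8 taken => place at 6.
378 hashes to 4, h2=11; 4,15,9,3,14,8 taken => place at 2.
227 hashes to 6, h2=4; 6 taken => place at 10.
200 hashes to 13; slot 13 is free => place at 13.
Table: [-, 970, 378, 785, 25, -, 382, -, 705, 77, 227, 725, -, 200, 773, 15, -]
Lookup 438: h=13, h2=7, probe 13,3,10,0 → slot 0 empty, not found.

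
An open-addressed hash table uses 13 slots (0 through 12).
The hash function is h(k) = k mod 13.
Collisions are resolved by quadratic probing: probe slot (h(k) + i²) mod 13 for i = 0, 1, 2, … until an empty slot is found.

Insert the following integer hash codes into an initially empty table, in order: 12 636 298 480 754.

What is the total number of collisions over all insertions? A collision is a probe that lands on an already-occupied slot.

12 hashes to 12; slot 12 is free => place at 12.
636 hashes to 12; 12 taken => place at 0.
298 hashes to 12; 12,0 taken => place at 3.
480 hashes to 12; 12,0,3 taken => place at 8.
754 hashes to 0; 0 taken => place at 1.
Table: [636, 754, ∅, 298, ∅, ∅, ∅, ∅, 480, ∅, ∅, ∅, 12]

7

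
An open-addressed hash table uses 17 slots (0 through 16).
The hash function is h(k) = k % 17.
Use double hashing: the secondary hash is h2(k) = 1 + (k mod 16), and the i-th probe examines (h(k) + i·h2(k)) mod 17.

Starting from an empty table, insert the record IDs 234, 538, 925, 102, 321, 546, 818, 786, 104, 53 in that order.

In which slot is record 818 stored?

Insert 234: h=13, slot 13 empty => index 13.
Insert 538: h=11, slot 11 empty => index 11.
Insert 925: h=7, slot 7 empty => index 7.
Insert 102: h=0, slot 0 empty => index 0.
Insert 321: h=15, slot 15 empty => index 15.
Insert 546: h=2, slot 2 empty => index 2.
Insert 818: h=2, h2=3, slot 2 occupied => index 5.
Insert 786: h=4, slot 4 empty => index 4.
Insert 104: h=2, h2=9, slots 2,11 occupied => index 3.
Insert 53: h=2, h2=6, slot 2 occupied => index 8.
Table: [102, -, 546, 104, 786, 818, -, 925, 53, -, -, 538, -, 234, -, 321, -]

5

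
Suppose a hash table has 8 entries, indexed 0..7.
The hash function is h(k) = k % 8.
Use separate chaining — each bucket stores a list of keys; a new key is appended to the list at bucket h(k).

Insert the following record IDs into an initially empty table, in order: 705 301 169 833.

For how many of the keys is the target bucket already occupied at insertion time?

705 -> bucket 1
301 -> bucket 5
169 -> bucket 1 (collision)
833 -> bucket 1 (collision)
Final buckets:
0: .
1: 705 -> 169 -> 833
2: .
3: .
4: .
5: 301
6: .
7: .

2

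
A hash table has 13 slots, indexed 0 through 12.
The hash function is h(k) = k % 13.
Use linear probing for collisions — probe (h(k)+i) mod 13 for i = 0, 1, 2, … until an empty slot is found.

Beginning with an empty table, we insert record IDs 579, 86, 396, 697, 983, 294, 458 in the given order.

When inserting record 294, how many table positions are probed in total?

Insert 579: h=7, slot 7 empty -> index 7.
Insert 86: h=8, slot 8 empty -> index 8.
Insert 396: h=6, slot 6 empty -> index 6.
Insert 697: h=8, slot 8 occupied -> index 9.
Insert 983: h=8, slots 8,9 occupied -> index 10.
Insert 294: h=8, slots 8,9,10 occupied -> index 11.
Insert 458: h=3, slot 3 empty -> index 3.
Table: [_, _, _, 458, _, _, 396, 579, 86, 697, 983, 294, _]

4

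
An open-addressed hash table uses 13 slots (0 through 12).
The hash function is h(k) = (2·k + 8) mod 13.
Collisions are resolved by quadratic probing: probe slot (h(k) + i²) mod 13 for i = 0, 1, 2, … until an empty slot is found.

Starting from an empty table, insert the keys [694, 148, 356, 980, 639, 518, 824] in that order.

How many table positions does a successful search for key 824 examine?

5

Insert 694: h=5, slot 5 empty -> index 5.
Insert 148: h=5, slot 5 occupied -> index 6.
Insert 356: h=5, slots 5,6 occupied -> index 9.
Insert 980: h=5, slots 5,6,9 occupied -> index 1.
Insert 639: h=12, slot 12 empty -> index 12.
Insert 518: h=4, slot 4 empty -> index 4.
Insert 824: h=5, slots 5,6,9,1 occupied -> index 8.
Table: [—, 980, —, —, 518, 694, 148, —, 824, 356, —, —, 639]
Lookup 824: h=5, probe 5,6,9,1,8 → found at 8.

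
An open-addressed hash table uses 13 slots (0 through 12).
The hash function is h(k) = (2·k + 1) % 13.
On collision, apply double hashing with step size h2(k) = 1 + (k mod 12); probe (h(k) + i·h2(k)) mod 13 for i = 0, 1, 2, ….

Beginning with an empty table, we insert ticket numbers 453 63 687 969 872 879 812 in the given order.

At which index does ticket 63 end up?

1

453 hashes to 10; slot 10 is free => place at 10.
63 hashes to 10, h2=4; 10 taken => place at 1.
687 hashes to 10, h2=4; 10,1 taken => place at 5.
969 hashes to 2; slot 2 is free => place at 2.
872 hashes to 3; slot 3 is free => place at 3.
879 hashes to 4; slot 4 is free => place at 4.
812 hashes to 0; slot 0 is free => place at 0.
Table: [812, 63, 969, 872, 879, 687, ∅, ∅, ∅, ∅, 453, ∅, ∅]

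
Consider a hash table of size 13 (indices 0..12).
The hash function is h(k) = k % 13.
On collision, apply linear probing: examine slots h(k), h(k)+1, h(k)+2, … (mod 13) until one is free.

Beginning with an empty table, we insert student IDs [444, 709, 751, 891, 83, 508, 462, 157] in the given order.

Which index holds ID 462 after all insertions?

Insert 444: h=2, slot 2 empty => index 2.
Insert 709: h=7, slot 7 empty => index 7.
Insert 751: h=10, slot 10 empty => index 10.
Insert 891: h=7, slot 7 occupied => index 8.
Insert 83: h=5, slot 5 empty => index 5.
Insert 508: h=1, slot 1 empty => index 1.
Insert 462: h=7, slots 7,8 occupied => index 9.
Insert 157: h=1, slots 1,2 occupied => index 3.
Table: [., 508, 444, 157, ., 83, ., 709, 891, 462, 751, ., .]

9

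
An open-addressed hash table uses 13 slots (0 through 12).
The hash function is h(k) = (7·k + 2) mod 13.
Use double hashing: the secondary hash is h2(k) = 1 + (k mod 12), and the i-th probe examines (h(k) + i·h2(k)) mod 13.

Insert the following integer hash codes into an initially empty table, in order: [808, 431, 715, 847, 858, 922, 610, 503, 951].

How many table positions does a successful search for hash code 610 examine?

2

808 hashes to 3; slot 3 is free → place at 3.
431 hashes to 3, h2=12; 3 taken → place at 2.
715 hashes to 2, h2=8; 2 taken → place at 10.
847 hashes to 3, h2=8; 3 taken → place at 11.
858 hashes to 2, h2=7; 2 taken → place at 9.
922 hashes to 8; slot 8 is free → place at 8.
610 hashes to 8, h2=11; 8 taken → place at 6.
503 hashes to 0; slot 0 is free → place at 0.
951 hashes to 3, h2=4; 3 taken → place at 7.
Table: [503, _, 431, 808, _, _, 610, 951, 922, 858, 715, 847, _]
Lookup 610: h=8, h2=11, probe 8,6 → found at 6.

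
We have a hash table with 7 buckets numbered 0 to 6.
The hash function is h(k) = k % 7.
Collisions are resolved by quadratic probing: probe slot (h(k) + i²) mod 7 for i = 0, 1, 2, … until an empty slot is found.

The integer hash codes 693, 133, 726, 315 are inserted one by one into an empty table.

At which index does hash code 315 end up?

4

693: h=0 -> slot 0
133: h=0, probe 0,1 -> slot 1
726: h=5 -> slot 5
315: h=0, probe 0,1,4 -> slot 4
Table: [693, 133, _, _, 315, 726, _]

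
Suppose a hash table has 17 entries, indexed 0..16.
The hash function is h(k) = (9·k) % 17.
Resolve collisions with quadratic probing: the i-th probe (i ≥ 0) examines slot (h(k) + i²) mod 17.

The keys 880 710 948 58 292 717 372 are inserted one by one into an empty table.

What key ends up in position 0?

Insert 880: h=15, slot 15 empty -> index 15.
Insert 710: h=15, slot 15 occupied -> index 16.
Insert 948: h=15, slots 15,16 occupied -> index 2.
Insert 58: h=12, slot 12 empty -> index 12.
Insert 292: h=10, slot 10 empty -> index 10.
Insert 717: h=10, slot 10 occupied -> index 11.
Insert 372: h=16, slot 16 occupied -> index 0.
Table: [372, ∅, 948, ∅, ∅, ∅, ∅, ∅, ∅, ∅, 292, 717, 58, ∅, ∅, 880, 710]

372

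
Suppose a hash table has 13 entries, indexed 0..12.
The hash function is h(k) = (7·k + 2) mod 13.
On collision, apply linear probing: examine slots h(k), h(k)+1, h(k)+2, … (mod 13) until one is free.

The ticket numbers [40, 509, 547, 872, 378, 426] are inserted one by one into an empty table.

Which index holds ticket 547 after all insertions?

40 hashes to 9; slot 9 is free → place at 9.
509 hashes to 3; slot 3 is free → place at 3.
547 hashes to 9; 9 taken → place at 10.
872 hashes to 9; 9,10 taken → place at 11.
378 hashes to 9; 9,10,11 taken → place at 12.
426 hashes to 7; slot 7 is free → place at 7.
Table: [_, _, _, 509, _, _, _, 426, _, 40, 547, 872, 378]

10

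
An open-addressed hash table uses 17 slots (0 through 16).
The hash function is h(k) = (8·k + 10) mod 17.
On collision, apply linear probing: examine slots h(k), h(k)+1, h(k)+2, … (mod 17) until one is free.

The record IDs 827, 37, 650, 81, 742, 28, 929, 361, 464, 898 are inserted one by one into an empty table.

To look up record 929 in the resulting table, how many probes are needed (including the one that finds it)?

4

Insert 827: h=13, slot 13 empty -> index 13.
Insert 37: h=0, slot 0 empty -> index 0.
Insert 650: h=8, slot 8 empty -> index 8.
Insert 81: h=12, slot 12 empty -> index 12.
Insert 742: h=13, slot 13 occupied -> index 14.
Insert 28: h=13, slots 13,14 occupied -> index 15.
Insert 929: h=13, slots 13,14,15 occupied -> index 16.
Insert 361: h=8, slot 8 occupied -> index 9.
Insert 464: h=16, slots 16,0 occupied -> index 1.
Insert 898: h=3, slot 3 empty -> index 3.
Table: [37, 464, —, 898, —, —, —, —, 650, 361, —, —, 81, 827, 742, 28, 929]
Lookup 929: h=13, probe 13,14,15,16 → found at 16.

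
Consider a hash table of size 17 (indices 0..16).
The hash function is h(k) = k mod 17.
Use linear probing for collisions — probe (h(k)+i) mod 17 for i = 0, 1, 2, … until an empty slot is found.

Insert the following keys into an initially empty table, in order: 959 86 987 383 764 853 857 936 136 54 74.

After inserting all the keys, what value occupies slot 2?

959: h=7 -> slot 7
86: h=1 -> slot 1
987: h=1, probe 1,2 -> slot 2
383: h=9 -> slot 9
764: h=16 -> slot 16
853: h=3 -> slot 3
857: h=7, probe 7,8 -> slot 8
936: h=1, probe 1,2,3,4 -> slot 4
136: h=0 -> slot 0
54: h=3, probe 3,4,5 -> slot 5
74: h=6 -> slot 6
Table: [136, 86, 987, 853, 936, 54, 74, 959, 857, 383, _, _, _, _, _, _, 764]

987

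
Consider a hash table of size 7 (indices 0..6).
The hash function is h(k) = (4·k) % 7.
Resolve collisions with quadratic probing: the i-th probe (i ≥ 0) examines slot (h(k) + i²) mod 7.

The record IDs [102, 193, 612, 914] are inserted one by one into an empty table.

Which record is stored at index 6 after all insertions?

Insert 102: h=2, slot 2 empty → index 2.
Insert 193: h=2, slot 2 occupied → index 3.
Insert 612: h=5, slot 5 empty → index 5.
Insert 914: h=2, slots 2,3 occupied → index 6.
Table: [-, -, 102, 193, -, 612, 914]

914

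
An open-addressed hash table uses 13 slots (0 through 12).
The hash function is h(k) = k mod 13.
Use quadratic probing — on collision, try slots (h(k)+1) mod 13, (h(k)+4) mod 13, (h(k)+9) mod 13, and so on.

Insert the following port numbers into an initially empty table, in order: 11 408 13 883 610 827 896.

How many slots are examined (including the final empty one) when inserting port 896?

5

11: h=11 => slot 11
408: h=5 => slot 5
13: h=0 => slot 0
883: h=12 => slot 12
610: h=12, probe 12,0,3 => slot 3
827: h=8 => slot 8
896: h=12, probe 12,0,3,8,2 => slot 2
Table: [13, —, 896, 610, —, 408, —, —, 827, —, —, 11, 883]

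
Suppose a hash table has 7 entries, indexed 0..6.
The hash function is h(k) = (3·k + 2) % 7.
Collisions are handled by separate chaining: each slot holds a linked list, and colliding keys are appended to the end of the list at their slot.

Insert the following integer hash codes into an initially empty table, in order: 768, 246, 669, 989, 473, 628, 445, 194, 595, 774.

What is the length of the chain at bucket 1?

1

768 -> bucket 3
246 -> bucket 5
669 -> bucket 0
989 -> bucket 1
473 -> bucket 0 (collision)
628 -> bucket 3 (collision)
445 -> bucket 0 (collision)
194 -> bucket 3 (collision)
595 -> bucket 2
774 -> bucket 0 (collision)
Final buckets:
0: 669 -> 473 -> 445 -> 774
1: 989
2: 595
3: 768 -> 628 -> 194
4: ∅
5: 246
6: ∅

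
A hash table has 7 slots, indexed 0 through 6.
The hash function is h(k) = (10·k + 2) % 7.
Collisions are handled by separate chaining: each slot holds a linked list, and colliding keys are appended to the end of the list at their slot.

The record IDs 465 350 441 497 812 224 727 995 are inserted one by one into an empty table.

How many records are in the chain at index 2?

5

Insert 465: h=4, bucket 4 empty → new chain.
Insert 350: h=2, bucket 2 empty → new chain.
Insert 441: h=2, bucket 2 nonempty → append to chain.
Insert 497: h=2, bucket 2 nonempty → append to chain.
Insert 812: h=2, bucket 2 nonempty → append to chain.
Insert 224: h=2, bucket 2 nonempty → append to chain.
Insert 727: h=6, bucket 6 empty → new chain.
Insert 995: h=5, bucket 5 empty → new chain.
Final buckets:
0: .
1: .
2: 350 -> 441 -> 497 -> 812 -> 224
3: .
4: 465
5: 995
6: 727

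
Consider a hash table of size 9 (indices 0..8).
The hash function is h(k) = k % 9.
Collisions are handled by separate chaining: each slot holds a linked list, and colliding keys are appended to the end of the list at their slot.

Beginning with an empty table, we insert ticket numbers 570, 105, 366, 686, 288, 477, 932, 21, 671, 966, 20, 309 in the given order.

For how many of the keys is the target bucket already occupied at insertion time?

7

570 -> bucket 3
105 -> bucket 6
366 -> bucket 6 (collision)
686 -> bucket 2
288 -> bucket 0
477 -> bucket 0 (collision)
932 -> bucket 5
21 -> bucket 3 (collision)
671 -> bucket 5 (collision)
966 -> bucket 3 (collision)
20 -> bucket 2 (collision)
309 -> bucket 3 (collision)
Final buckets:
0: 288 -> 477
1: —
2: 686 -> 20
3: 570 -> 21 -> 966 -> 309
4: —
5: 932 -> 671
6: 105 -> 366
7: —
8: —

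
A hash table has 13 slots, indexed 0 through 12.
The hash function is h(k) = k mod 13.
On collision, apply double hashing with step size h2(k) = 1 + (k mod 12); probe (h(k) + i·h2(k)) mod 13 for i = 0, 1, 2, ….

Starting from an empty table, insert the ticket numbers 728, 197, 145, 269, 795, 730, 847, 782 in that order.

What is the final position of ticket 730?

11

728 hashes to 0; slot 0 is free -> place at 0.
197 hashes to 2; slot 2 is free -> place at 2.
145 hashes to 2, h2=2; 2 taken -> place at 4.
269 hashes to 9; slot 9 is free -> place at 9.
795 hashes to 2, h2=4; 2 taken -> place at 6.
730 hashes to 2, h2=11; 2,0 taken -> place at 11.
847 hashes to 2, h2=8; 2 taken -> place at 10.
782 hashes to 2, h2=3; 2 taken -> place at 5.
Table: [728, —, 197, —, 145, 782, 795, —, —, 269, 847, 730, —]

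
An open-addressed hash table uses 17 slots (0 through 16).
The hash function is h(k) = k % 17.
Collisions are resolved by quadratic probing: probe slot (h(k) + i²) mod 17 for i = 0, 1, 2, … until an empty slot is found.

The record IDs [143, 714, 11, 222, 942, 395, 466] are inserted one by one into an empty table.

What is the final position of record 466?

16

143: h=7 -> slot 7
714: h=0 -> slot 0
11: h=11 -> slot 11
222: h=1 -> slot 1
942: h=7, probe 7,8 -> slot 8
395: h=4 -> slot 4
466: h=7, probe 7,8,11,16 -> slot 16
Table: [714, 222, _, _, 395, _, _, 143, 942, _, _, 11, _, _, _, _, 466]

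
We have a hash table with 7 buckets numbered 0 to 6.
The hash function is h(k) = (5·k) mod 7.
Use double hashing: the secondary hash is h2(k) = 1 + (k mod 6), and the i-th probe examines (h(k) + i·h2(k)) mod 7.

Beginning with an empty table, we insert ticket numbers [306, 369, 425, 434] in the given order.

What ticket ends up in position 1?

369

Insert 306: h=4, slot 4 empty -> index 4.
Insert 369: h=4, h2=4, slot 4 occupied -> index 1.
Insert 425: h=4, h2=6, slot 4 occupied -> index 3.
Insert 434: h=0, slot 0 empty -> index 0.
Table: [434, 369, ∅, 425, 306, ∅, ∅]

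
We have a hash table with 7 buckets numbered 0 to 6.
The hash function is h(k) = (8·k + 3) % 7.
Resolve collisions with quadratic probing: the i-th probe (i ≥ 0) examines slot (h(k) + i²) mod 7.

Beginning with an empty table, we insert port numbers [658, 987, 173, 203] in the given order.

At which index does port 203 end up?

658: h=3 → slot 3
987: h=3, probe 3,4 → slot 4
173: h=1 → slot 1
203: h=3, probe 3,4,0 → slot 0
Table: [203, 173, _, 658, 987, _, _]

0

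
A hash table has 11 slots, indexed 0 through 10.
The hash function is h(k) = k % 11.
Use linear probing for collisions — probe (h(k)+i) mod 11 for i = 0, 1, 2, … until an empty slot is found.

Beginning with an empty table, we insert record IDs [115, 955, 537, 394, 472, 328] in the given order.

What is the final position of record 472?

1

Insert 115: h=5, slot 5 empty -> index 5.
Insert 955: h=9, slot 9 empty -> index 9.
Insert 537: h=9, slot 9 occupied -> index 10.
Insert 394: h=9, slots 9,10 occupied -> index 0.
Insert 472: h=10, slots 10,0 occupied -> index 1.
Insert 328: h=9, slots 9,10,0,1 occupied -> index 2.
Table: [394, 472, 328, —, —, 115, —, —, —, 955, 537]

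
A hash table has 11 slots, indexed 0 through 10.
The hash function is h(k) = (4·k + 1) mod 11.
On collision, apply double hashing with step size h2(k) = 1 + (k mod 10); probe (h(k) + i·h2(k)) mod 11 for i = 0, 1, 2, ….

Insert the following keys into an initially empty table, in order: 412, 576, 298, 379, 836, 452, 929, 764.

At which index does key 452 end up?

412 hashes to 10; slot 10 is free -> place at 10.
576 hashes to 6; slot 6 is free -> place at 6.
298 hashes to 5; slot 5 is free -> place at 5.
379 hashes to 10, h2=10; 10 taken -> place at 9.
836 hashes to 1; slot 1 is free -> place at 1.
452 hashes to 5, h2=3; 5 taken -> place at 8.
929 hashes to 10, h2=10; 10,9,8 taken -> place at 7.
764 hashes to 10, h2=5; 10 taken -> place at 4.
Table: [., 836, ., ., 764, 298, 576, 929, 452, 379, 412]

8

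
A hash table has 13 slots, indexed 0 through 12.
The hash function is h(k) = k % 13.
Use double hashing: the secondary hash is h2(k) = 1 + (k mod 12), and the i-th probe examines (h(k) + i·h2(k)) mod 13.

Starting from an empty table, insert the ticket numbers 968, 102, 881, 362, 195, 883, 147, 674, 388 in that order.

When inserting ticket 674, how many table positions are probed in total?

4

Insert 968: h=6, slot 6 empty -> index 6.
Insert 102: h=11, slot 11 empty -> index 11.
Insert 881: h=10, slot 10 empty -> index 10.
Insert 362: h=11, h2=3, slot 11 occupied -> index 1.
Insert 195: h=0, slot 0 empty -> index 0.
Insert 883: h=12, slot 12 empty -> index 12.
Insert 147: h=4, slot 4 empty -> index 4.
Insert 674: h=11, h2=3, slots 11,1,4 occupied -> index 7.
Insert 388: h=11, h2=5, slot 11 occupied -> index 3.
Table: [195, 362, —, 388, 147, —, 968, 674, —, —, 881, 102, 883]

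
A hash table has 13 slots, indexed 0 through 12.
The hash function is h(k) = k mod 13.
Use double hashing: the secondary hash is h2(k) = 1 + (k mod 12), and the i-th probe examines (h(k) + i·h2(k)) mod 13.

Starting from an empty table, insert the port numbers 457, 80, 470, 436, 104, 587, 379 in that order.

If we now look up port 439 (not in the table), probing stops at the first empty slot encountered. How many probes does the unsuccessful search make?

457: h=2 -> slot 2
80: h=2, h2=9, probe 2,11 -> slot 11
470: h=2, h2=3, probe 2,5 -> slot 5
436: h=7 -> slot 7
104: h=0 -> slot 0
587: h=2, h2=12, probe 2,1 -> slot 1
379: h=2, h2=8, probe 2,10 -> slot 10
Table: [104, 587, 457, —, —, 470, —, 436, —, —, 379, 80, —]
Lookup 439: h=10, h2=8, probe 10,5,0,8 → slot 8 empty, not found.

4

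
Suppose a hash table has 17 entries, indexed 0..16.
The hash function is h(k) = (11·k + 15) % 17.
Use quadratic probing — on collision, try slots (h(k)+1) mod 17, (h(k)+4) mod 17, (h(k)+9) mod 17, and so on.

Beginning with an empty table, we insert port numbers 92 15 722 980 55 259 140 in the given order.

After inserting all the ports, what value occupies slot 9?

259

Insert 92: h=7, slot 7 empty -> index 7.
Insert 15: h=10, slot 10 empty -> index 10.
Insert 722: h=1, slot 1 empty -> index 1.
Insert 980: h=0, slot 0 empty -> index 0.
Insert 55: h=8, slot 8 empty -> index 8.
Insert 259: h=8, slot 8 occupied -> index 9.
Insert 140: h=8, slots 8,9 occupied -> index 12.
Table: [980, 722, —, —, —, —, —, 92, 55, 259, 15, —, 140, —, —, —, —]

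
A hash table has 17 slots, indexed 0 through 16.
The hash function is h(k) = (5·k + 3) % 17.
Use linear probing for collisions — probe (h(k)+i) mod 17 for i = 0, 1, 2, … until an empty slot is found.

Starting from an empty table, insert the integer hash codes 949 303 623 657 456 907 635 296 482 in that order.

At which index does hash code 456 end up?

9

Insert 949: h=5, slot 5 empty → index 5.
Insert 303: h=5, slot 5 occupied → index 6.
Insert 623: h=7, slot 7 empty → index 7.
Insert 657: h=7, slot 7 occupied → index 8.
Insert 456: h=5, slots 5,6,7,8 occupied → index 9.
Insert 907: h=16, slot 16 empty → index 16.
Insert 635: h=16, slot 16 occupied → index 0.
Insert 296: h=4, slot 4 empty → index 4.
Insert 482: h=16, slots 16,0 occupied → index 1.
Table: [635, 482, _, _, 296, 949, 303, 623, 657, 456, _, _, _, _, _, _, 907]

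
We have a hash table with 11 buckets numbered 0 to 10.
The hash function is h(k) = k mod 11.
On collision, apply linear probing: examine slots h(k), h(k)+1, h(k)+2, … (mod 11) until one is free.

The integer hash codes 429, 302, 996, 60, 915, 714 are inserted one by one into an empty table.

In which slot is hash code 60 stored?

7

429: h=0 => slot 0
302: h=5 => slot 5
996: h=6 => slot 6
60: h=5, probe 5,6,7 => slot 7
915: h=2 => slot 2
714: h=10 => slot 10
Table: [429, _, 915, _, _, 302, 996, 60, _, _, 714]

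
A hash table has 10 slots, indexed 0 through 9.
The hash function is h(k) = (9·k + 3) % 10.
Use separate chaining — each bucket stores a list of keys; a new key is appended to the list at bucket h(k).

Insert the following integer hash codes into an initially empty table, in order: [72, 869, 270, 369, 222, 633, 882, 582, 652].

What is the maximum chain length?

72 -> bucket 1
869 -> bucket 4
270 -> bucket 3
369 -> bucket 4 (collision)
222 -> bucket 1 (collision)
633 -> bucket 0
882 -> bucket 1 (collision)
582 -> bucket 1 (collision)
652 -> bucket 1 (collision)
Final buckets:
0: 633
1: 72 -> 222 -> 882 -> 582 -> 652
2: ∅
3: 270
4: 869 -> 369
5: ∅
6: ∅
7: ∅
8: ∅
9: ∅

5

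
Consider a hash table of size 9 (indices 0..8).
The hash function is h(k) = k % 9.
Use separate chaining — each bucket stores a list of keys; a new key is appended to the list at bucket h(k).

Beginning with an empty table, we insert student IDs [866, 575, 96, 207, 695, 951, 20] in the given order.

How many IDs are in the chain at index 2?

Insert 866: h=2, bucket 2 empty -> new chain.
Insert 575: h=8, bucket 8 empty -> new chain.
Insert 96: h=6, bucket 6 empty -> new chain.
Insert 207: h=0, bucket 0 empty -> new chain.
Insert 695: h=2, bucket 2 nonempty -> append to chain.
Insert 951: h=6, bucket 6 nonempty -> append to chain.
Insert 20: h=2, bucket 2 nonempty -> append to chain.
Final buckets:
0: 207
1: —
2: 866 -> 695 -> 20
3: —
4: —
5: —
6: 96 -> 951
7: —
8: 575

3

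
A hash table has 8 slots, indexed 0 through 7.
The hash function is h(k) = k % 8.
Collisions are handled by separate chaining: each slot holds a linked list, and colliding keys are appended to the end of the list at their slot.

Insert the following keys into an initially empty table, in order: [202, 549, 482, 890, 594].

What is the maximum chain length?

4

202 → bucket 2
549 → bucket 5
482 → bucket 2 (collision)
890 → bucket 2 (collision)
594 → bucket 2 (collision)
Final buckets:
0: _
1: _
2: 202 -> 482 -> 890 -> 594
3: _
4: _
5: 549
6: _
7: _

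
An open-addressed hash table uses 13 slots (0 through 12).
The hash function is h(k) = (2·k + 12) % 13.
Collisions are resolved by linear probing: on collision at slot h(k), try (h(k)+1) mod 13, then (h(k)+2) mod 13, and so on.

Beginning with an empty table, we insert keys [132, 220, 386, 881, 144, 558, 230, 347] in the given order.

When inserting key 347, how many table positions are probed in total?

4

Insert 132: h=3, slot 3 empty -> index 3.
Insert 220: h=10, slot 10 empty -> index 10.
Insert 386: h=4, slot 4 empty -> index 4.
Insert 881: h=6, slot 6 empty -> index 6.
Insert 144: h=1, slot 1 empty -> index 1.
Insert 558: h=10, slot 10 occupied -> index 11.
Insert 230: h=4, slot 4 occupied -> index 5.
Insert 347: h=4, slots 4,5,6 occupied -> index 7.
Table: [-, 144, -, 132, 386, 230, 881, 347, -, -, 220, 558, -]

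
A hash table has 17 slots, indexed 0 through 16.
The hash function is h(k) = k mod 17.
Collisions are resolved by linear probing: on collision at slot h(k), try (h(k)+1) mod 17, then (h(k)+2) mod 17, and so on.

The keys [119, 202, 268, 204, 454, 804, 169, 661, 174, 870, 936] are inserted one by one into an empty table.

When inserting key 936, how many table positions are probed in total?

6

119 hashes to 0; slot 0 is free => place at 0.
202 hashes to 15; slot 15 is free => place at 15.
268 hashes to 13; slot 13 is free => place at 13.
204 hashes to 0; 0 taken => place at 1.
454 hashes to 12; slot 12 is free => place at 12.
804 hashes to 5; slot 5 is free => place at 5.
169 hashes to 16; slot 16 is free => place at 16.
661 hashes to 15; 15,16,0,1 taken => place at 2.
174 hashes to 4; slot 4 is free => place at 4.
870 hashes to 3; slot 3 is free => place at 3.
936 hashes to 1; 1,2,3,4,5 taken => place at 6.
Table: [119, 204, 661, 870, 174, 804, 936, —, —, —, —, —, 454, 268, —, 202, 169]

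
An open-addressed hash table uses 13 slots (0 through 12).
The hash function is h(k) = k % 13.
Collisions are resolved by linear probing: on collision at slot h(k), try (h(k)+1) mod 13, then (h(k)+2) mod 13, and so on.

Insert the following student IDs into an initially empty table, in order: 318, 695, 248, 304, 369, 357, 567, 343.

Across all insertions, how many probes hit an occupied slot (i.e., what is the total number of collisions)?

Insert 318: h=6, slot 6 empty -> index 6.
Insert 695: h=6, slot 6 occupied -> index 7.
Insert 248: h=1, slot 1 empty -> index 1.
Insert 304: h=5, slot 5 empty -> index 5.
Insert 369: h=5, slots 5,6,7 occupied -> index 8.
Insert 357: h=6, slots 6,7,8 occupied -> index 9.
Insert 567: h=8, slots 8,9 occupied -> index 10.
Insert 343: h=5, slots 5,6,7,8,9,10 occupied -> index 11.
Table: [_, 248, _, _, _, 304, 318, 695, 369, 357, 567, 343, _]

15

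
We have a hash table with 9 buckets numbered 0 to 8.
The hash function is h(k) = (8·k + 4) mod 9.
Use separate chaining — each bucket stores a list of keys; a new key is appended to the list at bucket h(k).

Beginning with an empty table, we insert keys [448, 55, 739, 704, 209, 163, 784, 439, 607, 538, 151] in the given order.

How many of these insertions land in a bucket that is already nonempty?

448 → bucket 6
55 → bucket 3
739 → bucket 3 (collision)
704 → bucket 2
209 → bucket 2 (collision)
163 → bucket 3 (collision)
784 → bucket 3 (collision)
439 → bucket 6 (collision)
607 → bucket 0
538 → bucket 6 (collision)
151 → bucket 6 (collision)
Final buckets:
0: 607
1: -
2: 704 -> 209
3: 55 -> 739 -> 163 -> 784
4: -
5: -
6: 448 -> 439 -> 538 -> 151
7: -
8: -

7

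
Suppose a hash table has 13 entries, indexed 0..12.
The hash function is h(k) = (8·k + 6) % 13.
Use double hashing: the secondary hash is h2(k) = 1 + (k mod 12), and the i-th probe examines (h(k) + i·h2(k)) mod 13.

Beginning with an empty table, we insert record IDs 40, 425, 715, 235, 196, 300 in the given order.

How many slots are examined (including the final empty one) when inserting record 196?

40: h=1 → slot 1
425: h=0 → slot 0
715: h=6 → slot 6
235: h=1, h2=8, probe 1,9 → slot 9
196: h=1, h2=5, probe 1,6,11 → slot 11
300: h=1, h2=1, probe 1,2 → slot 2
Table: [425, 40, 300, ., ., ., 715, ., ., 235, ., 196, .]

3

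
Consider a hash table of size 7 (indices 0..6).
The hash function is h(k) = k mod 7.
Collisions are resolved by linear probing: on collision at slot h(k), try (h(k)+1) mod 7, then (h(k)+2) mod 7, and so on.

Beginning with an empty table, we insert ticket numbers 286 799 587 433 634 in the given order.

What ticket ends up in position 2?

433

Insert 286: h=6, slot 6 empty → index 6.
Insert 799: h=1, slot 1 empty → index 1.
Insert 587: h=6, slot 6 occupied → index 0.
Insert 433: h=6, slots 6,0,1 occupied → index 2.
Insert 634: h=4, slot 4 empty → index 4.
Table: [587, 799, 433, ., 634, ., 286]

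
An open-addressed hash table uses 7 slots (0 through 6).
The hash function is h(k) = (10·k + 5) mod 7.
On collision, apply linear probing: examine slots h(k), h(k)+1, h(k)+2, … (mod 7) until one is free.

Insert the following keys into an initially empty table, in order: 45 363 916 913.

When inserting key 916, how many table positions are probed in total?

45 hashes to 0; slot 0 is free → place at 0.
363 hashes to 2; slot 2 is free → place at 2.
916 hashes to 2; 2 taken → place at 3.
913 hashes to 0; 0 taken → place at 1.
Table: [45, 913, 363, 916, ∅, ∅, ∅]

2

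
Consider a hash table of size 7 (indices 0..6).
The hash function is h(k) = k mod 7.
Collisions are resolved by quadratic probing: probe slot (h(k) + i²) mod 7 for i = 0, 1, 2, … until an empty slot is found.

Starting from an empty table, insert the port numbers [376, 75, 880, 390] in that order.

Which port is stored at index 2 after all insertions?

880

Insert 376: h=5, slot 5 empty => index 5.
Insert 75: h=5, slot 5 occupied => index 6.
Insert 880: h=5, slots 5,6 occupied => index 2.
Insert 390: h=5, slots 5,6,2 occupied => index 0.
Table: [390, ∅, 880, ∅, ∅, 376, 75]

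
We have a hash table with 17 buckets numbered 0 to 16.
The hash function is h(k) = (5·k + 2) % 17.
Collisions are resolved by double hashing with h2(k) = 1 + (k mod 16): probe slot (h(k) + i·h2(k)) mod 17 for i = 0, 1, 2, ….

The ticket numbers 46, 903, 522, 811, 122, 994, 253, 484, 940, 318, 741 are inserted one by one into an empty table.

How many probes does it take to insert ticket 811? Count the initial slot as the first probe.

Insert 46: h=11, slot 11 empty → index 11.
Insert 903: h=12, slot 12 empty → index 12.
Insert 522: h=11, h2=11, slot 11 occupied → index 5.
Insert 811: h=11, h2=12, slot 11 occupied → index 6.
Insert 122: h=0, slot 0 empty → index 0.
Insert 994: h=8, slot 8 empty → index 8.
Insert 253: h=9, slot 9 empty → index 9.
Insert 484: h=8, h2=5, slot 8 occupied → index 13.
Insert 940: h=10, slot 10 empty → index 10.
Insert 318: h=11, h2=15, slots 11,9 occupied → index 7.
Insert 741: h=1, slot 1 empty → index 1.
Table: [122, 741, —, —, —, 522, 811, 318, 994, 253, 940, 46, 903, 484, —, —, —]

2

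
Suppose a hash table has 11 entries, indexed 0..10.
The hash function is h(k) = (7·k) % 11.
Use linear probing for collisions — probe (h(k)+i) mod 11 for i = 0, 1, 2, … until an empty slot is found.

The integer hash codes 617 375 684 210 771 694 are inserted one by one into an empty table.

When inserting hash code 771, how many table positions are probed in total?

617 hashes to 7; slot 7 is free => place at 7.
375 hashes to 7; 7 taken => place at 8.
684 hashes to 3; slot 3 is free => place at 3.
210 hashes to 7; 7,8 taken => place at 9.
771 hashes to 7; 7,8,9 taken => place at 10.
694 hashes to 7; 7,8,9,10 taken => place at 0.
Table: [694, _, _, 684, _, _, _, 617, 375, 210, 771]

4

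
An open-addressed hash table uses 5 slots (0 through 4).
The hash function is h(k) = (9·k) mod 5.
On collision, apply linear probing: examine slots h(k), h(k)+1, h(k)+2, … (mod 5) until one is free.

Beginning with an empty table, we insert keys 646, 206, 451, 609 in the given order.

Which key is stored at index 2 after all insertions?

609

646 hashes to 4; slot 4 is free => place at 4.
206 hashes to 4; 4 taken => place at 0.
451 hashes to 4; 4,0 taken => place at 1.
609 hashes to 1; 1 taken => place at 2.
Table: [206, 451, 609, ∅, 646]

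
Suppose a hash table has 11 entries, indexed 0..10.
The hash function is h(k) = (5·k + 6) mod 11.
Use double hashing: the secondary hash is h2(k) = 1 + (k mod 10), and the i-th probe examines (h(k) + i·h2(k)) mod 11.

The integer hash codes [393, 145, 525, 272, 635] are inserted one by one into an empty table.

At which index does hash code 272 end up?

0

Insert 393: h=2, slot 2 empty => index 2.
Insert 145: h=5, slot 5 empty => index 5.
Insert 525: h=2, h2=6, slot 2 occupied => index 8.
Insert 272: h=2, h2=3, slots 2,5,8 occupied => index 0.
Insert 635: h=2, h2=6, slots 2,8 occupied => index 3.
Table: [272, -, 393, 635, -, 145, -, -, 525, -, -]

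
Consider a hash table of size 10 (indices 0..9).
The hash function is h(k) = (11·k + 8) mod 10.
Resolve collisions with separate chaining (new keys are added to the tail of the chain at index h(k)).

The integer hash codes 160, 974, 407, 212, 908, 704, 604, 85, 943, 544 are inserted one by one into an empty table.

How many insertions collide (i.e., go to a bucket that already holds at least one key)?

3

Insert 160: h=8, bucket 8 empty → new chain.
Insert 974: h=2, bucket 2 empty → new chain.
Insert 407: h=5, bucket 5 empty → new chain.
Insert 212: h=0, bucket 0 empty → new chain.
Insert 908: h=6, bucket 6 empty → new chain.
Insert 704: h=2, bucket 2 nonempty → append to chain.
Insert 604: h=2, bucket 2 nonempty → append to chain.
Insert 85: h=3, bucket 3 empty → new chain.
Insert 943: h=1, bucket 1 empty → new chain.
Insert 544: h=2, bucket 2 nonempty → append to chain.
Final buckets:
0: 212
1: 943
2: 974 -> 704 -> 604 -> 544
3: 85
4: _
5: 407
6: 908
7: _
8: 160
9: _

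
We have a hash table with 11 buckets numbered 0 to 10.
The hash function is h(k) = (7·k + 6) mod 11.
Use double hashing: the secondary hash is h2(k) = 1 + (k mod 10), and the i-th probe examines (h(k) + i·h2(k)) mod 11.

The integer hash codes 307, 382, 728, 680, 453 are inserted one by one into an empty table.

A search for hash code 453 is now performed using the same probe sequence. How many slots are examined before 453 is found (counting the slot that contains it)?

307: h=10 -> slot 10
382: h=7 -> slot 7
728: h=9 -> slot 9
680: h=3 -> slot 3
453: h=9, h2=4, probe 9,2 -> slot 2
Table: [., ., 453, 680, ., ., ., 382, ., 728, 307]
Lookup 453: h=9, h2=4, probe 9,2 → found at 2.

2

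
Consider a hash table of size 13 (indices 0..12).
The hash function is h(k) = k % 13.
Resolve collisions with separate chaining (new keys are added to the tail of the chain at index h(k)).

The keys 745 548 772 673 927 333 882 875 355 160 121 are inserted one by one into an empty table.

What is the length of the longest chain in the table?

6

Insert 745: h=4, bucket 4 empty -> new chain.
Insert 548: h=2, bucket 2 empty -> new chain.
Insert 772: h=5, bucket 5 empty -> new chain.
Insert 673: h=10, bucket 10 empty -> new chain.
Insert 927: h=4, bucket 4 nonempty -> append to chain.
Insert 333: h=8, bucket 8 empty -> new chain.
Insert 882: h=11, bucket 11 empty -> new chain.
Insert 875: h=4, bucket 4 nonempty -> append to chain.
Insert 355: h=4, bucket 4 nonempty -> append to chain.
Insert 160: h=4, bucket 4 nonempty -> append to chain.
Insert 121: h=4, bucket 4 nonempty -> append to chain.
Final buckets:
0: -
1: -
2: 548
3: -
4: 745 -> 927 -> 875 -> 355 -> 160 -> 121
5: 772
6: -
7: -
8: 333
9: -
10: 673
11: 882
12: -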